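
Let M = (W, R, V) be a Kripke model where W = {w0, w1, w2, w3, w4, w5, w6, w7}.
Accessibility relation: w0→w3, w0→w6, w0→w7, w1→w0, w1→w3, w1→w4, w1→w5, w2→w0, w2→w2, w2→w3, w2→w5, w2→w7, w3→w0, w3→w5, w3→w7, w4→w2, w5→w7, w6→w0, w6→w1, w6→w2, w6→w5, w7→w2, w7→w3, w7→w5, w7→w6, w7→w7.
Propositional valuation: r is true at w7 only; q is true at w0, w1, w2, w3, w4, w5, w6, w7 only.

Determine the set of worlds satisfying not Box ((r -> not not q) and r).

Let φ = not Box ((r -> not not q) and r). Evaluate φ at each world:
  w0 (successors {w3, w6, w7}): φ is true.
  w1 (successors {w0, w3, w4, w5}): φ is true.
  w2 (successors {w0, w2, w3, w5, w7}): φ is true.
  w3 (successors {w0, w5, w7}): φ is true.
  w4 (successors {w2}): φ is true.
  w5 (successors {w7}): φ is false.
  w6 (successors {w0, w1, w2, w5}): φ is true.
  w7 (successors {w2, w3, w5, w6, w7}): φ is true.
For instance, at w6:
  At w6: Box ((r -> not not q) and r) is false, so not Box ((r -> not not q) and r) is true.
    At w6: Box ((r -> not not q) and r) requires (r -> not not q) and r at every successor {w0, w1, w2, w5}.
      (r -> not not q) and r fails at w0, so Box ((r -> not not q) and r) is false at w6.
Satisfying worlds: {w0, w1, w2, w3, w4, w6, w7}

w0, w1, w2, w3, w4, w6, w7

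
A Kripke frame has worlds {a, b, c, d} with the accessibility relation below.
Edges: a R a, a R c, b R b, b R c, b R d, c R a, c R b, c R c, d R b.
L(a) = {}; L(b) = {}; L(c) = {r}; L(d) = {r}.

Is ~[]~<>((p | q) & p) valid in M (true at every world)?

Let φ = ~[]~<>((p | q) & p). Evaluate φ at each world:
  a (successors {a, c}): φ is false.
  b (successors {b, c, d}): φ is false.
  c (successors {a, b, c}): φ is false.
  d (successors {b}): φ is false.
Detail at a (counterexample):
  At a: []~<>((p | q) & p) is true, so ~[]~<>((p | q) & p) is false.
    At a: []~<>((p | q) & p) requires ~<>((p | q) & p) at every successor {a, c}.
      At a: ~<>((p | q) & p) is true.
      At c: ~<>((p | q) & p) is true.
    So []~<>((p | q) & p) is true at a.

No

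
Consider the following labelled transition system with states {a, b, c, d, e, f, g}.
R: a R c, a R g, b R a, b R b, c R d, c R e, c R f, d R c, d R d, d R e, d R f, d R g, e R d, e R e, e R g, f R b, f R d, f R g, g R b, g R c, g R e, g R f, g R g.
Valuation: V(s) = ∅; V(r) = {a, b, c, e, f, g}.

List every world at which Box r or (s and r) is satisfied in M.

Let φ = Box r or (s and r). Evaluate φ at each world:
  a (successors {c, g}): φ is true.
  b (successors {a, b}): φ is true.
  c (successors {d, e, f}): φ is false.
  d (successors {c, d, e, f, g}): φ is false.
  e (successors {d, e, g}): φ is false.
  f (successors {b, d, g}): φ is false.
  g (successors {b, c, e, f, g}): φ is true.
For instance, at b:
  At b: Box r is true, s and r is false, so Box r or (s and r) is true.
    At b: Box r requires r at every successor {a, b}.
      At a: r is true.
      At b: r is true.
    So Box r is true at b.
Satisfying worlds: {a, b, g}

a, b, g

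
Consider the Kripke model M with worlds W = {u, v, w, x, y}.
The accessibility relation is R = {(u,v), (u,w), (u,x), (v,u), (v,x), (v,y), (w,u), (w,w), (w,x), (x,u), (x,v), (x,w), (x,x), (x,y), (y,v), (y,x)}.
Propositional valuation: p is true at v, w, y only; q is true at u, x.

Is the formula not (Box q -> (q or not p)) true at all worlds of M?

Recall that Box ψ holds at a world iff ψ holds at every accessible world, and Dia ψ holds iff ψ holds at some accessible world.
Let φ = not (Box q -> (q or not p)). Evaluate φ at each world:
  u (successors {v, w, x}): φ is false.
  v (successors {u, x, y}): φ is false.
  w (successors {u, w, x}): φ is false.
  x (successors {u, v, w, x, y}): φ is false.
  y (successors {v, x}): φ is false.
Detail at u (counterexample):
  At u: Box q -> (q or not p) is true, so not (Box q -> (q or not p)) is false.
    At u: Box q is false, q or not p is true, so Box q -> (q or not p) is true.
      At u: Box q requires q at every successor {v, w, x}.
        q fails at v, so Box q is false at u.

No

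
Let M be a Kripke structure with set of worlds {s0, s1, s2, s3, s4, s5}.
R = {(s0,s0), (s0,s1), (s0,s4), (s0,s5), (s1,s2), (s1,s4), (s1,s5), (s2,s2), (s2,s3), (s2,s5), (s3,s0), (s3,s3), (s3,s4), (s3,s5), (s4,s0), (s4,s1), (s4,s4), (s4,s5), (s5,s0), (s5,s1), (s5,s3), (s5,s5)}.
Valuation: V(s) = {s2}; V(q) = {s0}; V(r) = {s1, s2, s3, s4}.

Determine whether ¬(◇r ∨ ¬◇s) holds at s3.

No

Recall that ◇ψ holds at a world iff ψ holds at some accessible world.
At s3: ◇r ∨ ¬◇s is true, so ¬(◇r ∨ ¬◇s) is false.
  At s3: ◇r is true, ¬◇s is true, so ◇r ∨ ¬◇s is true.
    At s3: ◇r requires r at some successor in {s0, s3, s4, s5}.
      r holds at s3, so ◇r is true at s3.
    At s3: ◇s is false, so ¬◇s is true.
      At s3: ◇s requires s at some successor in {s0, s3, s4, s5}.
        At s0: s is false.
        At s3: s is false.
        At s4: s is false.
        At s5: s is false.
      So ◇s is false at s3.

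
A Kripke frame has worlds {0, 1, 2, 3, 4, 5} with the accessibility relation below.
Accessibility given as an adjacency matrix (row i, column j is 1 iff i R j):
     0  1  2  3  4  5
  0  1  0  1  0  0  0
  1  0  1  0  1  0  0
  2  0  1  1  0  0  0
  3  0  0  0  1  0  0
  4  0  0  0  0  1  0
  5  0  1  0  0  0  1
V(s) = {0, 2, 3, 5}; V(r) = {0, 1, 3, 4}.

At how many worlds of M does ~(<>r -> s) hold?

Let φ = ~(<>r -> s). Evaluate φ at each world:
  0 (successors {0, 2}): φ is false.
  1 (successors {1, 3}): φ is true.
  2 (successors {1, 2}): φ is false.
  3 (successors {3}): φ is false.
  4 (successors {4}): φ is true.
  5 (successors {1, 5}): φ is false.
For instance, at 4:
  At 4: <>r -> s is false, so ~(<>r -> s) is true.
    At 4: <>r is true, s is false, so <>r -> s is false.
      At 4: <>r requires r at some successor in {4}.
        r holds at 4, so <>r is true at 4.
Satisfying worlds: {1, 4}

2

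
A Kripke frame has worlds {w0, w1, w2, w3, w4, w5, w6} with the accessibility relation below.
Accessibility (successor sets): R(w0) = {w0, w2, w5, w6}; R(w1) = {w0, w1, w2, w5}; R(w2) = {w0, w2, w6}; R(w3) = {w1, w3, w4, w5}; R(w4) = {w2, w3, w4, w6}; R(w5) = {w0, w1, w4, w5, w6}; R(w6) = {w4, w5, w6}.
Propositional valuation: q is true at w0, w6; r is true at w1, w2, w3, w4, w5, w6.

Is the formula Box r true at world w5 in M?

Recall that Box ψ holds at a world iff ψ holds at every accessible world, and Dia ψ holds iff ψ holds at some accessible world.
At w5: Box r requires r at every successor {w0, w1, w4, w5, w6}.
  r fails at w0, so Box r is false at w5.

No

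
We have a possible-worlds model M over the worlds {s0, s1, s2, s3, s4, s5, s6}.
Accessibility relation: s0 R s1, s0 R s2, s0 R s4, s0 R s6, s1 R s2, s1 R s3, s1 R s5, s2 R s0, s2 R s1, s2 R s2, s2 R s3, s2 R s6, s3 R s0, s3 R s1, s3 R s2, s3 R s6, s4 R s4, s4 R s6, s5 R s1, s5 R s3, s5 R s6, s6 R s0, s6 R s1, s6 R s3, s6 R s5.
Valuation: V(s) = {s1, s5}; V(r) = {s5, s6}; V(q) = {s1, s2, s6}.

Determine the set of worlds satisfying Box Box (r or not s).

none

Recall that Box ψ holds at a world iff ψ holds at every accessible world, and Dia ψ holds iff ψ holds at some accessible world.
Let φ = Box Box (r or not s). Evaluate φ at each world:
  s0 (successors {s1, s2, s4, s6}): φ is false.
  s1 (successors {s2, s3, s5}): φ is false.
  s2 (successors {s0, s1, s2, s3, s6}): φ is false.
  s3 (successors {s0, s1, s2, s6}): φ is false.
  s4 (successors {s4, s6}): φ is false.
  s5 (successors {s1, s3, s6}): φ is false.
  s6 (successors {s0, s1, s3, s5}): φ is false.
For instance, at s6:
  At s6: Box Box (r or not s) requires Box (r or not s) at every successor {s0, s1, s3, s5}.
    Box (r or not s) fails at s0, so Box Box (r or not s) is false at s6.
      At s0: Box (r or not s) requires r or not s at every successor {s1, s2, s4, s6}.
        r or not s fails at s1, so Box (r or not s) is false at s0.
Satisfying worlds: none.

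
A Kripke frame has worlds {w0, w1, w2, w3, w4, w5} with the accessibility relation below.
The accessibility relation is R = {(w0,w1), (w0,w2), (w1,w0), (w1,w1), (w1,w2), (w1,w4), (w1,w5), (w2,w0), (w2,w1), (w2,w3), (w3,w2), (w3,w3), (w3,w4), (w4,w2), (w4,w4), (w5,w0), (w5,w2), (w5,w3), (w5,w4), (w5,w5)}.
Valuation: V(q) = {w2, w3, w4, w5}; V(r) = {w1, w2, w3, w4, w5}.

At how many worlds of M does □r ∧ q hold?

Let φ = □r ∧ q. Evaluate φ at each world:
  w0 (successors {w1, w2}): φ is false.
  w1 (successors {w0, w1, w2, w4, w5}): φ is false.
  w2 (successors {w0, w1, w3}): φ is false.
  w3 (successors {w2, w3, w4}): φ is true.
  w4 (successors {w2, w4}): φ is true.
  w5 (successors {w0, w2, w3, w4, w5}): φ is false.
For instance, at w3:
  At w3: □r is true, q is true, so □r ∧ q is true.
    At w3: □r requires r at every successor {w2, w3, w4}.
      At w2: r is true.
      At w3: r is true.
      At w4: r is true.
    So □r is true at w3.
Satisfying worlds: {w3, w4}

2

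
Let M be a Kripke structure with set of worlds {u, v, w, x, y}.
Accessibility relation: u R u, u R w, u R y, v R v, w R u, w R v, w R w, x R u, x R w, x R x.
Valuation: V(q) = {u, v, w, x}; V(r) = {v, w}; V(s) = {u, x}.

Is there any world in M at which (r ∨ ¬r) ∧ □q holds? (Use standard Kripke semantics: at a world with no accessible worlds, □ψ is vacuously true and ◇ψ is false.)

Let φ = (r ∨ ¬r) ∧ □q. Evaluate φ at each world:
  u (successors {u, w, y}): φ is false.
  v (successors {v}): φ is true.
  w (successors {u, v, w}): φ is true.
  x (successors {u, w, x}): φ is true.
  y (successors ∅): φ is true.
Detail at v (witness):
  At v: r ∨ ¬r is true, □q is true, so (r ∨ ¬r) ∧ □q is true.
    At v: □q requires q at every successor {v}.
      At v: q is true.
    So □q is true at v.

Yes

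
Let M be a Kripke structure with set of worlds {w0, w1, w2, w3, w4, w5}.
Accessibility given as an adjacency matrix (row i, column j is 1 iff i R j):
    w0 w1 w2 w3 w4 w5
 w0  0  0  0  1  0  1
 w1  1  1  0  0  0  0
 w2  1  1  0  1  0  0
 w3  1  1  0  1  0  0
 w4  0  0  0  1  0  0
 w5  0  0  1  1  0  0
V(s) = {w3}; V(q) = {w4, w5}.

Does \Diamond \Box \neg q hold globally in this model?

Yes

Recall that \Box ψ holds at a world iff ψ holds at every accessible world, and \Diamond ψ holds iff ψ holds at some accessible world.
Let φ = \Diamond \Box \neg q. Evaluate φ at each world:
  w0 (successors {w3, w5}): φ is true.
  w1 (successors {w0, w1}): φ is true.
  w2 (successors {w0, w1, w3}): φ is true.
  w3 (successors {w0, w1, w3}): φ is true.
  w4 (successors {w3}): φ is true.
  w5 (successors {w2, w3}): φ is true.
For instance, at w4:
  At w4: \Diamond \Box \neg q requires \Box \neg q at some successor in {w3}.
    \Box \neg q holds at w3, so \Diamond \Box \neg q is true at w4.
      At w3: \Box \neg q requires \neg q at every successor {w0, w1, w3}.
        At w0: \neg q is true.
        At w1: \neg q is true.
        At w3: \neg q is true.
      So \Box \neg q is true at w3.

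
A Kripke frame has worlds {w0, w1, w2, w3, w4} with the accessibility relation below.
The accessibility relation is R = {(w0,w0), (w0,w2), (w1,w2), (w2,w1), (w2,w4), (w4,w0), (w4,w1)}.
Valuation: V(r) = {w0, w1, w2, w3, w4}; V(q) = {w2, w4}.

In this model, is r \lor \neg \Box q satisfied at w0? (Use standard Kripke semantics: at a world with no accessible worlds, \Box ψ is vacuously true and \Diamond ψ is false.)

Yes

Recall that \Box ψ holds at a world iff ψ holds at every accessible world, and \Diamond ψ holds iff ψ holds at some accessible world.
At w0: r is true, \neg \Box q is true, so r \lor \neg \Box q is true.
  At w0: \Box q is false, so \neg \Box q is true.
    At w0: \Box q requires q at every successor {w0, w2}.
      q fails at w0, so \Box q is false at w0.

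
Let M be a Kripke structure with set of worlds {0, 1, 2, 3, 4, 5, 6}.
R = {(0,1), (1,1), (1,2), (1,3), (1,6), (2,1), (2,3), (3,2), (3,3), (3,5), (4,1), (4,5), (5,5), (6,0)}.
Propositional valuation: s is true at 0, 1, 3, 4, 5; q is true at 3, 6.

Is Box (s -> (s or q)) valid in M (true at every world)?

Recall that Box ψ holds at a world iff ψ holds at every accessible world, and Dia ψ holds iff ψ holds at some accessible world.
Let φ = Box (s -> (s or q)). Evaluate φ at each world:
  0 (successors {1}): φ is true.
  1 (successors {1, 2, 3, 6}): φ is true.
  2 (successors {1, 3}): φ is true.
  3 (successors {2, 3, 5}): φ is true.
  4 (successors {1, 5}): φ is true.
  5 (successors {5}): φ is true.
  6 (successors {0}): φ is true.
For instance, at 4:
  At 4: Box (s -> (s or q)) requires s -> (s or q) at every successor {1, 5}.
    At 1: s -> (s or q) is true.
    At 5: s -> (s or q) is true.
  So Box (s -> (s or q)) is true at 4.

Yes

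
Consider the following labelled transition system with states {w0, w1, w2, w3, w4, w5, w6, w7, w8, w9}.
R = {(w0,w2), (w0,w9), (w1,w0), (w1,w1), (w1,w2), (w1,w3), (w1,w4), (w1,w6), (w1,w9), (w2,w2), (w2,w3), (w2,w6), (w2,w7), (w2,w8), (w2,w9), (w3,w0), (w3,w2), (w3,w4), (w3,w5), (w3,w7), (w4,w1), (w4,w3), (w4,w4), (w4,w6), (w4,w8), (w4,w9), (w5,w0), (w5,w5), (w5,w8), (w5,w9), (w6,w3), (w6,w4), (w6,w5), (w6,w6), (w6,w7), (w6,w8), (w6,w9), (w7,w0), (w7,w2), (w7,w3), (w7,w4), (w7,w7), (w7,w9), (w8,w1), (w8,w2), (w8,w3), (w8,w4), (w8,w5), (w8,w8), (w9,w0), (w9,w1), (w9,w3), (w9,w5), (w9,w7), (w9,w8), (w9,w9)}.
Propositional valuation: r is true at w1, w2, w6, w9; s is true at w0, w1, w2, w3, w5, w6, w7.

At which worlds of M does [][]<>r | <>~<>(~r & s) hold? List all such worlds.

Recall that []ψ holds at a world iff ψ holds at every accessible world, and <>ψ holds iff ψ holds at some accessible world.
Let φ = [][]<>r | <>~<>(~r & s). Evaluate φ at each world:
  w0 (successors {w2, w9}): φ is true.
  w1 (successors {w0, w1, w2, w3, w4, w6, w9}): φ is true.
  w2 (successors {w2, w3, w6, w7, w8, w9}): φ is true.
  w3 (successors {w0, w2, w4, w5, w7}): φ is true.
  w4 (successors {w1, w3, w4, w6, w8, w9}): φ is true.
  w5 (successors {w0, w5, w8, w9}): φ is true.
  w6 (successors {w3, w4, w5, w6, w7, w8, w9}): φ is true.
  w7 (successors {w0, w2, w3, w4, w7, w9}): φ is true.
  w8 (successors {w1, w2, w3, w4, w5, w8}): φ is true.
  w9 (successors {w0, w1, w3, w5, w7, w8, w9}): φ is true.
For instance, at w8:
  At w8: [][]<>r is true, <>~<>(~r & s) is false, so [][]<>r | <>~<>(~r & s) is true.
    At w8: [][]<>r requires []<>r at every successor {w1, w2, w3, w4, w5, w8}.
      At w1: []<>r is true.
      At w2: []<>r is true.
      At w3: []<>r is true.
      At w4: []<>r is true.
      At w5: []<>r is true.
      At w8: []<>r is true.
    So [][]<>r is true at w8.
    At w8: <>~<>(~r & s) requires ~<>(~r & s) at some successor in {w1, w2, w3, w4, w5, w8}.
      At w1: ~<>(~r & s) is false.
      At w2: ~<>(~r & s) is false.
      At w3: ~<>(~r & s) is false.
      At w4: ~<>(~r & s) is false.
      At w5: ~<>(~r & s) is false.
      At w8: ~<>(~r & s) is false.
    So <>~<>(~r & s) is false at w8.
Satisfying worlds: {w0, w1, w2, w3, w4, w5, w6, w7, w8, w9}

w0, w1, w2, w3, w4, w5, w6, w7, w8, w9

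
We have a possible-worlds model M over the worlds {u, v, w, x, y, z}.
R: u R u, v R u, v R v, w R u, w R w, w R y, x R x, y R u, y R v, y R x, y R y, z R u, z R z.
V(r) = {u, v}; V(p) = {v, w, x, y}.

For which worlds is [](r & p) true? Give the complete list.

Let φ = [](r & p). Evaluate φ at each world:
  u (successors {u}): φ is false.
  v (successors {u, v}): φ is false.
  w (successors {u, w, y}): φ is false.
  x (successors {x}): φ is false.
  y (successors {u, v, x, y}): φ is false.
  z (successors {u, z}): φ is false.
For instance, at x:
  At x: [](r & p) requires r & p at every successor {x}.
    r & p fails at x, so [](r & p) is false at x.
Satisfying worlds: none.

none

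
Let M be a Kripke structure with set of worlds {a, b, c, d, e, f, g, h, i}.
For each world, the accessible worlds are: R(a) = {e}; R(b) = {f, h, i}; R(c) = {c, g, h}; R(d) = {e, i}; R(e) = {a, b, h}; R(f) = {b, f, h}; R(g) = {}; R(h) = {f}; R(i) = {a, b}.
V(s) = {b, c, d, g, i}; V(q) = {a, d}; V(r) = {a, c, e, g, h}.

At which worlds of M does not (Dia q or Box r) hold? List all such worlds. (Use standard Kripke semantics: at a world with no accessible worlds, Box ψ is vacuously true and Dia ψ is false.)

Let φ = not (Dia q or Box r). Evaluate φ at each world:
  a (successors {e}): φ is false.
  b (successors {f, h, i}): φ is true.
  c (successors {c, g, h}): φ is false.
  d (successors {e, i}): φ is true.
  e (successors {a, b, h}): φ is false.
  f (successors {b, f, h}): φ is true.
  g (successors ∅): φ is false.
  h (successors {f}): φ is true.
  i (successors {a, b}): φ is false.
For instance, at e:
  At e: Dia q or Box r is true, so not (Dia q or Box r) is false.
    At e: Dia q is true, Box r is false, so Dia q or Box r is true.
      At e: Dia q requires q at some successor in {a, b, h}.
        q holds at a, so Dia q is true at e.
      At e: Box r requires r at every successor {a, b, h}.
        r fails at b, so Box r is false at e.
Satisfying worlds: {b, d, f, h}

b, d, f, h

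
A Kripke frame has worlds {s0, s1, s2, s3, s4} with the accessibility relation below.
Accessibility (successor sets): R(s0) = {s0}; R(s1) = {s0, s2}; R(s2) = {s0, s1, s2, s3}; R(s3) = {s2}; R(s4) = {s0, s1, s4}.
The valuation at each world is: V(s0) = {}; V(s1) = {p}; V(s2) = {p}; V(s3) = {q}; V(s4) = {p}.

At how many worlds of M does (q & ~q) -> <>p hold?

5

Let φ = (q & ~q) -> <>p. Evaluate φ at each world:
  s0 (successors {s0}): φ is true.
  s1 (successors {s0, s2}): φ is true.
  s2 (successors {s0, s1, s2, s3}): φ is true.
  s3 (successors {s2}): φ is true.
  s4 (successors {s0, s1, s4}): φ is true.
For instance, at s4:
  At s4: q & ~q is false, <>p is true, so (q & ~q) -> <>p is true.
    At s4: <>p requires p at some successor in {s0, s1, s4}.
      p holds at s1, so <>p is true at s4.
Satisfying worlds: {s0, s1, s2, s3, s4}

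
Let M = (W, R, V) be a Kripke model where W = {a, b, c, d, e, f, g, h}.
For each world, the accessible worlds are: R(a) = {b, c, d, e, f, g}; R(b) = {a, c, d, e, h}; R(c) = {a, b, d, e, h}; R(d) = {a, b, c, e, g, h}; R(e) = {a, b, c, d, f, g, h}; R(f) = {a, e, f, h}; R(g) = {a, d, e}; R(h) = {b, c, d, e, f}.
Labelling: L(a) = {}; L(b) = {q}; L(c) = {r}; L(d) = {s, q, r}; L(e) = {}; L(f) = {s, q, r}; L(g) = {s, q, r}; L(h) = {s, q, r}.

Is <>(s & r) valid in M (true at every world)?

Recall that <>ψ holds at a world iff ψ holds at some accessible world.
Let φ = <>(s & r). Evaluate φ at each world:
  a (successors {b, c, d, e, f, g}): φ is true.
  b (successors {a, c, d, e, h}): φ is true.
  c (successors {a, b, d, e, h}): φ is true.
  d (successors {a, b, c, e, g, h}): φ is true.
  e (successors {a, b, c, d, f, g, h}): φ is true.
  f (successors {a, e, f, h}): φ is true.
  g (successors {a, d, e}): φ is true.
  h (successors {b, c, d, e, f}): φ is true.
For instance, at e:
  At e: <>(s & r) requires s & r at some successor in {a, b, c, d, f, g, h}.
    s & r holds at d, so <>(s & r) is true at e.

Yes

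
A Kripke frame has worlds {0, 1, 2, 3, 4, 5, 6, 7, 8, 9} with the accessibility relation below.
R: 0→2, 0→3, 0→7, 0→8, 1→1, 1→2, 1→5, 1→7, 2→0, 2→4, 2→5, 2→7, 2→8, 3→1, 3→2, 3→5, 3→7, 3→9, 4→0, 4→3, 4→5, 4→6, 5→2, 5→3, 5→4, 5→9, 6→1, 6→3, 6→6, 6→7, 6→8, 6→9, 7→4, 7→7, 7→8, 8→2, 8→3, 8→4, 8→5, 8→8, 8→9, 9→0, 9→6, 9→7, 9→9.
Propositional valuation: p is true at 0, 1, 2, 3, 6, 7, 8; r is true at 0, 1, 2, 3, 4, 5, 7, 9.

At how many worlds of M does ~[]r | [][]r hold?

7

Let φ = ~[]r | [][]r. Evaluate φ at each world:
  0 (successors {2, 3, 7, 8}): φ is true.
  1 (successors {1, 2, 5, 7}): φ is false.
  2 (successors {0, 4, 5, 7, 8}): φ is true.
  3 (successors {1, 2, 5, 7, 9}): φ is false.
  4 (successors {0, 3, 5, 6}): φ is true.
  5 (successors {2, 3, 4, 9}): φ is false.
  6 (successors {1, 3, 6, 7, 8, 9}): φ is true.
  7 (successors {4, 7, 8}): φ is true.
  8 (successors {2, 3, 4, 5, 8, 9}): φ is true.
  9 (successors {0, 6, 7, 9}): φ is true.
For instance, at 8:
  At 8: ~[]r is true, [][]r is false, so ~[]r | [][]r is true.
    At 8: []r is false, so ~[]r is true.
      At 8: []r requires r at every successor {2, 3, 4, 5, 8, 9}.
        r fails at 8, so []r is false at 8.
    At 8: [][]r requires []r at every successor {2, 3, 4, 5, 8, 9}.
      []r fails at 2, so [][]r is false at 8.
Satisfying worlds: {0, 2, 4, 6, 7, 8, 9}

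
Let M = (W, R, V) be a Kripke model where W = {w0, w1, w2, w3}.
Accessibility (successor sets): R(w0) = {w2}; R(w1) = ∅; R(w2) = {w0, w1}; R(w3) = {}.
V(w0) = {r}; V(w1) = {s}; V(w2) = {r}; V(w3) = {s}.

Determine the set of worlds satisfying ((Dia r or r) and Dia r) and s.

Recall that Dia ψ holds at a world iff ψ holds at some accessible world.
Let φ = ((Dia r or r) and Dia r) and s. Evaluate φ at each world:
  w0 (successors {w2}): φ is false.
  w1 (successors ∅): φ is false.
  w2 (successors {w0, w1}): φ is false.
  w3 (successors ∅): φ is false.
For instance, at w0:
  At w0: (Dia r or r) and Dia r is true, s is false, so ((Dia r or r) and Dia r) and s is false.
    At w0: Dia r or r is true, Dia r is true, so (Dia r or r) and Dia r is true.
      At w0: Dia r is true, r is true, so Dia r or r is true.
      At w0: Dia r requires r at some successor in {w2}.
        r holds at w2, so Dia r is true at w0.
Satisfying worlds: none.

none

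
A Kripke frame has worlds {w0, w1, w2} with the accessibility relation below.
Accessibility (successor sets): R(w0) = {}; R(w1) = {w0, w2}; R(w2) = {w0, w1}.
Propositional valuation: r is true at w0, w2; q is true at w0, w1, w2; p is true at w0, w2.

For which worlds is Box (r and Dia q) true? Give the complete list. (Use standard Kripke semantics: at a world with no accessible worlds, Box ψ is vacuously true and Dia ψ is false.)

Let φ = Box (r and Dia q). Evaluate φ at each world:
  w0 (successors ∅): φ is true.
  w1 (successors {w0, w2}): φ is false.
  w2 (successors {w0, w1}): φ is false.
For instance, at w2:
  At w2: Box (r and Dia q) requires r and Dia q at every successor {w0, w1}.
    r and Dia q fails at w0, so Box (r and Dia q) is false at w2.
      At w0: r is true, Dia q is false, so r and Dia q is false.
Satisfying worlds: {w0}

w0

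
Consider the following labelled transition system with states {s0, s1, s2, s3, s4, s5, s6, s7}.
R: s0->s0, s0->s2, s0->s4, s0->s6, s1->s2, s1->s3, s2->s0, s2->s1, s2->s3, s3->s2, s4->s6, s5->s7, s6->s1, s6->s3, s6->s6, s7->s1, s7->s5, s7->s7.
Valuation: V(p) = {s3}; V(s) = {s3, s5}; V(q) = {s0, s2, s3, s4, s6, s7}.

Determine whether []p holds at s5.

At s5: []p requires p at every successor {s7}.
  p fails at s7, so []p is false at s5.

No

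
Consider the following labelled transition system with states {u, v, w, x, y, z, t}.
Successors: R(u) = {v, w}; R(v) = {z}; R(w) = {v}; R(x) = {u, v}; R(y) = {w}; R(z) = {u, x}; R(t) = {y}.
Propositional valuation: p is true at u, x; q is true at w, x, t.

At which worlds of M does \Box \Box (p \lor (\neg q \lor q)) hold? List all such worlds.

u, v, w, x, y, z, t

Let φ = \Box \Box (p \lor (\neg q \lor q)). Evaluate φ at each world:
  u (successors {v, w}): φ is true.
  v (successors {z}): φ is true.
  w (successors {v}): φ is true.
  x (successors {u, v}): φ is true.
  y (successors {w}): φ is true.
  z (successors {u, x}): φ is true.
  t (successors {y}): φ is true.
For instance, at u:
  At u: \Box \Box (p \lor (\neg q \lor q)) requires \Box (p \lor (\neg q \lor q)) at every successor {v, w}.
      At v: \Box (p \lor (\neg q \lor q)) requires p \lor (\neg q \lor q) at every successor {z}.
        At z: p \lor (\neg q \lor q) is true.
      So \Box (p \lor (\neg q \lor q)) is true at v.
      At w: \Box (p \lor (\neg q \lor q)) requires p \lor (\neg q \lor q) at every successor {v}.
        At v: p \lor (\neg q \lor q) is true.
      So \Box (p \lor (\neg q \lor q)) is true at w.
  So \Box \Box (p \lor (\neg q \lor q)) is true at u.
Satisfying worlds: {u, v, w, x, y, z, t}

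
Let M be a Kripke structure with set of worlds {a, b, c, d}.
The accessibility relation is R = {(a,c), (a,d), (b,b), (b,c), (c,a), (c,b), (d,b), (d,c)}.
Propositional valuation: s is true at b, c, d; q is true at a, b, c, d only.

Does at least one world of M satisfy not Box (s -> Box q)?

Let φ = not Box (s -> Box q). Evaluate φ at each world:
  a (successors {c, d}): φ is false.
  b (successors {b, c}): φ is false.
  c (successors {a, b}): φ is false.
  d (successors {b, c}): φ is false.
For instance, at d:
  At d: Box (s -> Box q) is true, so not Box (s -> Box q) is false.
    At d: Box (s -> Box q) requires s -> Box q at every successor {b, c}.
      At b: s -> Box q is true.
      At c: s -> Box q is true.
    So Box (s -> Box q) is true at d.

No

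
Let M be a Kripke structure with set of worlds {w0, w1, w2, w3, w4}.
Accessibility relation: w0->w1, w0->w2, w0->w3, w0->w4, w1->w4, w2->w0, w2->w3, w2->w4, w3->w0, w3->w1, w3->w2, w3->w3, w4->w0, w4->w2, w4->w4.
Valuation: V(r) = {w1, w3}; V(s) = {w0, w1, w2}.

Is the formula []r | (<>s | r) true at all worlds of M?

Yes

Let φ = []r | (<>s | r). Evaluate φ at each world:
  w0 (successors {w1, w2, w3, w4}): φ is true.
  w1 (successors {w4}): φ is true.
  w2 (successors {w0, w3, w4}): φ is true.
  w3 (successors {w0, w1, w2, w3}): φ is true.
  w4 (successors {w0, w2, w4}): φ is true.
For instance, at w4:
  At w4: []r is false, <>s | r is true, so []r | (<>s | r) is true.
    At w4: []r requires r at every successor {w0, w2, w4}.
      r fails at w0, so []r is false at w4.
    At w4: <>s is true, r is false, so <>s | r is true.
      At w4: <>s requires s at some successor in {w0, w2, w4}.
        s holds at w0, so <>s is true at w4.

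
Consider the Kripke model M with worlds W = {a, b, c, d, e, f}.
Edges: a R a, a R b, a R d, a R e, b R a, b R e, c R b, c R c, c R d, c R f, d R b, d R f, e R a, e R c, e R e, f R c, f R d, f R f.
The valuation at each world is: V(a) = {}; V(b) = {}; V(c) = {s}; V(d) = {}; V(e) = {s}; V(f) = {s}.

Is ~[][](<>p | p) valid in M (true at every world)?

Let φ = ~[][](<>p | p). Evaluate φ at each world:
  a (successors {a, b, d, e}): φ is true.
  b (successors {a, e}): φ is true.
  c (successors {b, c, d, f}): φ is true.
  d (successors {b, f}): φ is true.
  e (successors {a, c, e}): φ is true.
  f (successors {c, d, f}): φ is true.
For instance, at a:
  At a: [][](<>p | p) is false, so ~[][](<>p | p) is true.
    At a: [][](<>p | p) requires [](<>p | p) at every successor {a, b, d, e}.
      [](<>p | p) fails at a, so [][](<>p | p) is false at a.

Yes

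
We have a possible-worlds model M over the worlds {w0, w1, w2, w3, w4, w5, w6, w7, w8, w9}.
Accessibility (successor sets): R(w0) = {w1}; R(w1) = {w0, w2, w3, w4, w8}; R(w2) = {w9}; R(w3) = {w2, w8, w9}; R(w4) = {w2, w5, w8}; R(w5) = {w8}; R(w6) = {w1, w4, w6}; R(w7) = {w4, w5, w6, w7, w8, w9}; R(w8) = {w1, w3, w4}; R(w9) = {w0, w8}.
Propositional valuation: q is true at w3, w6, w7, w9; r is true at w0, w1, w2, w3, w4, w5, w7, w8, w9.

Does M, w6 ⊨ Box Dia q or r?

Recall that Box ψ holds at a world iff ψ holds at every accessible world, and Dia ψ holds iff ψ holds at some accessible world.
At w6: Box Dia q is false, r is false, so Box Dia q or r is false.
  At w6: Box Dia q requires Dia q at every successor {w1, w4, w6}.
    Dia q fails at w4, so Box Dia q is false at w6.
      At w4: Dia q requires q at some successor in {w2, w5, w8}.
        At w2: q is false.
        At w5: q is false.
        At w8: q is false.
      So Dia q is false at w4.

No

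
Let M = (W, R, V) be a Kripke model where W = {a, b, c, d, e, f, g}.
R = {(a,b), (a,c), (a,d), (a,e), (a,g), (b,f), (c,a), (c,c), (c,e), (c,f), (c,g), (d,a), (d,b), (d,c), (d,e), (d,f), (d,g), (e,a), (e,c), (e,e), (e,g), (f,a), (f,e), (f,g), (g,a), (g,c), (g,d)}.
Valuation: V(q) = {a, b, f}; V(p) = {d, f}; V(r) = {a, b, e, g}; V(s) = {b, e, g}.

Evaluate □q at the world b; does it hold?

Yes

Recall that □ψ holds at a world iff ψ holds at every accessible world, and ◇ψ holds iff ψ holds at some accessible world.
At b: □q requires q at every successor {f}.
  At f: q is true.
So □q is true at b.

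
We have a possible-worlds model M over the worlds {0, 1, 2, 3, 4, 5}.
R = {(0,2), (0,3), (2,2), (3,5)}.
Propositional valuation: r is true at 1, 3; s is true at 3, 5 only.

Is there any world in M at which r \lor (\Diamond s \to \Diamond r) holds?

Yes

Recall that \Diamond ψ holds at a world iff ψ holds at some accessible world.
Let φ = r \lor (\Diamond s \to \Diamond r). Evaluate φ at each world:
  0 (successors {2, 3}): φ is true.
  1 (successors ∅): φ is true.
  2 (successors {2}): φ is true.
  3 (successors {5}): φ is true.
  4 (successors ∅): φ is true.
  5 (successors ∅): φ is true.
Detail at 0 (witness):
  At 0: r is false, \Diamond s \to \Diamond r is true, so r \lor (\Diamond s \to \Diamond r) is true.
    At 0: \Diamond s is true, \Diamond r is true, so \Diamond s \to \Diamond r is true.
      At 0: \Diamond s requires s at some successor in {2, 3}.
        s holds at 3, so \Diamond s is true at 0.
      At 0: \Diamond r requires r at some successor in {2, 3}.
        r holds at 3, so \Diamond r is true at 0.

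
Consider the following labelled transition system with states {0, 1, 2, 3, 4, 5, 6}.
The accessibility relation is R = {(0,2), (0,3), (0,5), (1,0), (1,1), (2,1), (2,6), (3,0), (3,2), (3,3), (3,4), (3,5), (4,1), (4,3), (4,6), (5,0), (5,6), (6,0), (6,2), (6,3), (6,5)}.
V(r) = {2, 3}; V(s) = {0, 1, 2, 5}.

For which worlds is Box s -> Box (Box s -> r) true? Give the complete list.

0, 2, 3, 4, 5, 6

Recall that Box ψ holds at a world iff ψ holds at every accessible world, and Dia ψ holds iff ψ holds at some accessible world.
Let φ = Box s -> Box (Box s -> r). Evaluate φ at each world:
  0 (successors {2, 3, 5}): φ is true.
  1 (successors {0, 1}): φ is false.
  2 (successors {1, 6}): φ is true.
  3 (successors {0, 2, 3, 4, 5}): φ is true.
  4 (successors {1, 3, 6}): φ is true.
  5 (successors {0, 6}): φ is true.
  6 (successors {0, 2, 3, 5}): φ is true.
For instance, at 3:
  At 3: Box s is false, Box (Box s -> r) is true, so Box s -> Box (Box s -> r) is true.
    At 3: Box s requires s at every successor {0, 2, 3, 4, 5}.
      s fails at 3, so Box s is false at 3.
    At 3: Box (Box s -> r) requires Box s -> r at every successor {0, 2, 3, 4, 5}.
      At 0: Box s -> r is true.
      At 2: Box s -> r is true.
      At 3: Box s -> r is true.
      At 4: Box s -> r is true.
      At 5: Box s -> r is true.
    So Box (Box s -> r) is true at 3.
Satisfying worlds: {0, 2, 3, 4, 5, 6}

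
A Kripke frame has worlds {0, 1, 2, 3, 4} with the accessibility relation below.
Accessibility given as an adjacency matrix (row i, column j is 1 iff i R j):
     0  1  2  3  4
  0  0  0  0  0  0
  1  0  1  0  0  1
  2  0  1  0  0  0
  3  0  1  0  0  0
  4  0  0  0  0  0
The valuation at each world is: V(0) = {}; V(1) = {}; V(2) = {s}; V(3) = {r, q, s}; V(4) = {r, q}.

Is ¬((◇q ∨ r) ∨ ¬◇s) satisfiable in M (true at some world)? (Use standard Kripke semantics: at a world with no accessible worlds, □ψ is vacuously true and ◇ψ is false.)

No

Let φ = ¬((◇q ∨ r) ∨ ¬◇s). Evaluate φ at each world:
  0 (successors ∅): φ is false.
  1 (successors {1, 4}): φ is false.
  2 (successors {1}): φ is false.
  3 (successors {1}): φ is false.
  4 (successors ∅): φ is false.
For instance, at 1:
  At 1: (◇q ∨ r) ∨ ¬◇s is true, so ¬((◇q ∨ r) ∨ ¬◇s) is false.
    At 1: ◇q ∨ r is true, ¬◇s is true, so (◇q ∨ r) ∨ ¬◇s is true.
      At 1: ◇q is true, r is false, so ◇q ∨ r is true.
      At 1: ◇s is false, so ¬◇s is true.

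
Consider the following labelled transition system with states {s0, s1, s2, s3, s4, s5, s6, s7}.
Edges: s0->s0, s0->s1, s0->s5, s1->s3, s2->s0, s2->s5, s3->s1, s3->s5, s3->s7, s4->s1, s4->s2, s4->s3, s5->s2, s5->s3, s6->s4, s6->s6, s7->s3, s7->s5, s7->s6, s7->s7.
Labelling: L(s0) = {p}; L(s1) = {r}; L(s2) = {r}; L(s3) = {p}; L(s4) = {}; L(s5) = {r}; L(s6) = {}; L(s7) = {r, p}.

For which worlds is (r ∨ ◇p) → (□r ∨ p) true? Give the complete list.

s0, s3, s6, s7

Recall that □ψ holds at a world iff ψ holds at every accessible world, and ◇ψ holds iff ψ holds at some accessible world.
Let φ = (r ∨ ◇p) → (□r ∨ p). Evaluate φ at each world:
  s0 (successors {s0, s1, s5}): φ is true.
  s1 (successors {s3}): φ is false.
  s2 (successors {s0, s5}): φ is false.
  s3 (successors {s1, s5, s7}): φ is true.
  s4 (successors {s1, s2, s3}): φ is false.
  s5 (successors {s2, s3}): φ is false.
  s6 (successors {s4, s6}): φ is true.
  s7 (successors {s3, s5, s6, s7}): φ is true.
For instance, at s3:
  At s3: r ∨ ◇p is true, □r ∨ p is true, so (r ∨ ◇p) → (□r ∨ p) is true.
    At s3: r is false, ◇p is true, so r ∨ ◇p is true.
      At s3: ◇p requires p at some successor in {s1, s5, s7}.
        p holds at s7, so ◇p is true at s3.
    At s3: □r is true, p is true, so □r ∨ p is true.
      At s3: □r requires r at every successor {s1, s5, s7}.
        At s1: r is true.
        At s5: r is true.
        At s7: r is true.
      So □r is true at s3.
Satisfying worlds: {s0, s3, s6, s7}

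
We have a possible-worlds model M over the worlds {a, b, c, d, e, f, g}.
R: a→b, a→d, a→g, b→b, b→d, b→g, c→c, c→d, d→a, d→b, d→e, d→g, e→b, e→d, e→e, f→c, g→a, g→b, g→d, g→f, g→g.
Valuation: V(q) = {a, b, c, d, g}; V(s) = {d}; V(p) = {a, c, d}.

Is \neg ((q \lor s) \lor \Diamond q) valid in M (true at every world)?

No

Let φ = \neg ((q \lor s) \lor \Diamond q). Evaluate φ at each world:
  a (successors {b, d, g}): φ is false.
  b (successors {b, d, g}): φ is false.
  c (successors {c, d}): φ is false.
  d (successors {a, b, e, g}): φ is false.
  e (successors {b, d, e}): φ is false.
  f (successors {c}): φ is false.
  g (successors {a, b, d, f, g}): φ is false.
Detail at a (counterexample):
  At a: (q \lor s) \lor \Diamond q is true, so \neg ((q \lor s) \lor \Diamond q) is false.
    At a: q \lor s is true, \Diamond q is true, so (q \lor s) \lor \Diamond q is true.
      At a: \Diamond q requires q at some successor in {b, d, g}.
        q holds at b, so \Diamond q is true at a.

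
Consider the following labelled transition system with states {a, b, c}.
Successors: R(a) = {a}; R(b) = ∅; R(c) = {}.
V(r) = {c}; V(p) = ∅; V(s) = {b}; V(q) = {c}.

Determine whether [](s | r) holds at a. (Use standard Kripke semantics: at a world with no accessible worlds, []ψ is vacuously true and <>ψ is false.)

At a: [](s | r) requires s | r at every successor {a}.
  s | r fails at a, so [](s | r) is false at a.

No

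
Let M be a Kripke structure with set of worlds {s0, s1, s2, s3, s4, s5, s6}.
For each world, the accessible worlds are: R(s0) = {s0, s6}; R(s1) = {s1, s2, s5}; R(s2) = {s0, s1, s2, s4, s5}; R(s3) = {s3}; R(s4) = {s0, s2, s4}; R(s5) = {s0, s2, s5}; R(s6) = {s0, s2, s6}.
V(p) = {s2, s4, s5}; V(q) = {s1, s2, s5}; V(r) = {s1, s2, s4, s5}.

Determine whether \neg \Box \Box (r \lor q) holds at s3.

Yes

Recall that \Box ψ holds at a world iff ψ holds at every accessible world, and \Diamond ψ holds iff ψ holds at some accessible world.
At s3: \Box \Box (r \lor q) is false, so \neg \Box \Box (r \lor q) is true.
  At s3: \Box \Box (r \lor q) requires \Box (r \lor q) at every successor {s3}.
    \Box (r \lor q) fails at s3, so \Box \Box (r \lor q) is false at s3.
      At s3: \Box (r \lor q) requires r \lor q at every successor {s3}.
        r \lor q fails at s3, so \Box (r \lor q) is false at s3.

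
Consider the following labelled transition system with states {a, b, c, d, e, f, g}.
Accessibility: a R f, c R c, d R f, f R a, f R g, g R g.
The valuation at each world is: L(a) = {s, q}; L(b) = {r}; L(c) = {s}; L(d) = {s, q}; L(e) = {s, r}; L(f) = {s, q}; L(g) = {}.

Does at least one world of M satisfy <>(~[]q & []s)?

Yes

Let φ = <>(~[]q & []s). Evaluate φ at each world:
  a (successors {f}): φ is false.
  b (successors ∅): φ is false.
  c (successors {c}): φ is true.
  d (successors {f}): φ is false.
  e (successors ∅): φ is false.
  f (successors {a, g}): φ is false.
  g (successors {g}): φ is false.
Detail at c (witness):
  At c: <>(~[]q & []s) requires ~[]q & []s at some successor in {c}.
    ~[]q & []s holds at c, so <>(~[]q & []s) is true at c.
      At c: ~[]q is true, []s is true, so ~[]q & []s is true.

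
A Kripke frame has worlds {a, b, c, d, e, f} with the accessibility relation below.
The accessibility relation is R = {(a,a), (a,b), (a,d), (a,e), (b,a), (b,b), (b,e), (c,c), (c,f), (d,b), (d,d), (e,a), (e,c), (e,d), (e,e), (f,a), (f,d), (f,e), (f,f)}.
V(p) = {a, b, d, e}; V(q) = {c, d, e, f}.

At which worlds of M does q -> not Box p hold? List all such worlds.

Recall that Box ψ holds at a world iff ψ holds at every accessible world, and Dia ψ holds iff ψ holds at some accessible world.
Let φ = q -> not Box p. Evaluate φ at each world:
  a (successors {a, b, d, e}): φ is true.
  b (successors {a, b, e}): φ is true.
  c (successors {c, f}): φ is true.
  d (successors {b, d}): φ is false.
  e (successors {a, c, d, e}): φ is true.
  f (successors {a, d, e, f}): φ is true.
For instance, at f:
  At f: q is true, not Box p is true, so q -> not Box p is true.
    At f: Box p is false, so not Box p is true.
      At f: Box p requires p at every successor {a, d, e, f}.
        p fails at f, so Box p is false at f.
Satisfying worlds: {a, b, c, e, f}

a, b, c, e, f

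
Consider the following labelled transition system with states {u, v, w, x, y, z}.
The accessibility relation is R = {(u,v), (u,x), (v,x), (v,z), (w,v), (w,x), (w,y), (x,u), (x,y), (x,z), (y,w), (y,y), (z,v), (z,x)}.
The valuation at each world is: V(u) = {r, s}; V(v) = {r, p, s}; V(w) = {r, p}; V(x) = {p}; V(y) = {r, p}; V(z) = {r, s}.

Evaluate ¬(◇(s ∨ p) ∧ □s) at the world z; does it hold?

At z: ◇(s ∨ p) ∧ □s is false, so ¬(◇(s ∨ p) ∧ □s) is true.
  At z: ◇(s ∨ p) is true, □s is false, so ◇(s ∨ p) ∧ □s is false.
    At z: ◇(s ∨ p) requires s ∨ p at some successor in {v, x}.
      s ∨ p holds at v, so ◇(s ∨ p) is true at z.
    At z: □s requires s at every successor {v, x}.
      s fails at x, so □s is false at z.

Yes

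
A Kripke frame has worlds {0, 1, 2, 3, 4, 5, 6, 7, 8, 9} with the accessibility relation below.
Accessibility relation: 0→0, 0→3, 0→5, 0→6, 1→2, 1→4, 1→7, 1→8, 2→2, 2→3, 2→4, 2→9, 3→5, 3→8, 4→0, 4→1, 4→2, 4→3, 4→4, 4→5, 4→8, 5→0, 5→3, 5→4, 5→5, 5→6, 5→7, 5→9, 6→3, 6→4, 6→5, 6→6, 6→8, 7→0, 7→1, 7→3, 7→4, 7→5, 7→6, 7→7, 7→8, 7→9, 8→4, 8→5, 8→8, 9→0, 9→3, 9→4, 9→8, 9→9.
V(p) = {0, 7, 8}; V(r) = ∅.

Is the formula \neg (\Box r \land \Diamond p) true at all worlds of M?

Yes

Let φ = \neg (\Box r \land \Diamond p). Evaluate φ at each world:
  0 (successors {0, 3, 5, 6}): φ is true.
  1 (successors {2, 4, 7, 8}): φ is true.
  2 (successors {2, 3, 4, 9}): φ is true.
  3 (successors {5, 8}): φ is true.
  4 (successors {0, 1, 2, 3, 4, 5, 8}): φ is true.
  5 (successors {0, 3, 4, 5, 6, 7, 9}): φ is true.
  6 (successors {3, 4, 5, 6, 8}): φ is true.
  7 (successors {0, 1, 3, 4, 5, 6, 7, 8, 9}): φ is true.
  8 (successors {4, 5, 8}): φ is true.
  9 (successors {0, 3, 4, 8, 9}): φ is true.
For instance, at 1:
  At 1: \Box r \land \Diamond p is false, so \neg (\Box r \land \Diamond p) is true.
    At 1: \Box r is false, \Diamond p is true, so \Box r \land \Diamond p is false.
      At 1: \Box r requires r at every successor {2, 4, 7, 8}.
        r fails at 2, so \Box r is false at 1.
      At 1: \Diamond p requires p at some successor in {2, 4, 7, 8}.
        p holds at 7, so \Diamond p is true at 1.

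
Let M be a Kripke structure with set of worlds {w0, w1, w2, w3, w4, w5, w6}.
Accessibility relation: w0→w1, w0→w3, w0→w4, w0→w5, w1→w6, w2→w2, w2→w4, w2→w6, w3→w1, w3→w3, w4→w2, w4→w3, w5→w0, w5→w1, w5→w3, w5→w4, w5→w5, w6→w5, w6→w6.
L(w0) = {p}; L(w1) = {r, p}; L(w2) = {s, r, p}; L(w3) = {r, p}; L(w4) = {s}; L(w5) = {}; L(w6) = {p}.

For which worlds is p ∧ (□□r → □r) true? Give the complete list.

Let φ = p ∧ (□□r → □r). Evaluate φ at each world:
  w0 (successors {w1, w3, w4, w5}): φ is true.
  w1 (successors {w6}): φ is true.
  w2 (successors {w2, w4, w6}): φ is true.
  w3 (successors {w1, w3}): φ is true.
  w4 (successors {w2, w3}): φ is false.
  w5 (successors {w0, w1, w3, w4, w5}): φ is false.
  w6 (successors {w5, w6}): φ is true.
For instance, at w5:
  At w5: p is false, □□r → □r is true, so p ∧ (□□r → □r) is false.
    At w5: □□r is false, □r is false, so □□r → □r is true.
      At w5: □□r requires □r at every successor {w0, w1, w3, w4, w5}.
        □r fails at w0, so □□r is false at w5.
      At w5: □r requires r at every successor {w0, w1, w3, w4, w5}.
        r fails at w0, so □r is false at w5.
Satisfying worlds: {w0, w1, w2, w3, w6}

w0, w1, w2, w3, w6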